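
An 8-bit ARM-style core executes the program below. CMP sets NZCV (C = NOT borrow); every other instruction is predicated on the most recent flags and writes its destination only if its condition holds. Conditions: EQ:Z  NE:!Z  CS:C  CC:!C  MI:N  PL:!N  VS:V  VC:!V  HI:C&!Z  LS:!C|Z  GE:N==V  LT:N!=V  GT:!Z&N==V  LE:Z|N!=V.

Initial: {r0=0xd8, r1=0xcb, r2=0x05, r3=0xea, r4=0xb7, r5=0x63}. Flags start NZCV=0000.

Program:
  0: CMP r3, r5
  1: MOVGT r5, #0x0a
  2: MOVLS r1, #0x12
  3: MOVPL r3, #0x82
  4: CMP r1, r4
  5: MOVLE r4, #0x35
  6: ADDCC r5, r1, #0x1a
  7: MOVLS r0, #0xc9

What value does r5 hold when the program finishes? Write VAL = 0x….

0: ✓ CMP  NZCV=1010
1: · MOVGT
2: · MOVLS
3: · MOVPL
4: ✓ CMP  NZCV=0010
5: · MOVLE
6: · ADDCC
7: · MOVLS

VAL = 0x63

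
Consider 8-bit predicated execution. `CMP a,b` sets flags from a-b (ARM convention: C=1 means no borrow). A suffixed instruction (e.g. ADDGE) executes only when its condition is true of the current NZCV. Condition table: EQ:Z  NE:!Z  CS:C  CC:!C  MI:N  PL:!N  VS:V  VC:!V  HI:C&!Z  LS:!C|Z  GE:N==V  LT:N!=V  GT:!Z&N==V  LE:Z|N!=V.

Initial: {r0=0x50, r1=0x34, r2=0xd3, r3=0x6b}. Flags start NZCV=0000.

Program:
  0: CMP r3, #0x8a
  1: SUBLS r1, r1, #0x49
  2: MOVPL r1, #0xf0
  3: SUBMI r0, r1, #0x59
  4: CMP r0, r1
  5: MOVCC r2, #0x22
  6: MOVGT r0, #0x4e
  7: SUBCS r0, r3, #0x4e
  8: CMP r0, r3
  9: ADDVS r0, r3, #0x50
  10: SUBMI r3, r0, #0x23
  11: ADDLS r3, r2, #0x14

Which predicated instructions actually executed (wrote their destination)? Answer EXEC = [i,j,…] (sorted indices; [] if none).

[0] flags=1001 → (cmp)
[1] flags=1001 LS?T → r1=0xeb
[2] flags=1001 PL?F → skip
[3] flags=1001 MI?T → r0=0x92
[4] flags=1000 → (cmp)
[5] flags=1000 CC?T → r2=0x22
[6] flags=1000 GT?F → skip
[7] flags=1000 CS?F → skip
[8] flags=0011 → (cmp)
[9] flags=0011 VS?T → r0=0xbb
[10] flags=0011 MI?F → skip
[11] flags=0011 LS?F → skip

EXEC = [1,3,5,9]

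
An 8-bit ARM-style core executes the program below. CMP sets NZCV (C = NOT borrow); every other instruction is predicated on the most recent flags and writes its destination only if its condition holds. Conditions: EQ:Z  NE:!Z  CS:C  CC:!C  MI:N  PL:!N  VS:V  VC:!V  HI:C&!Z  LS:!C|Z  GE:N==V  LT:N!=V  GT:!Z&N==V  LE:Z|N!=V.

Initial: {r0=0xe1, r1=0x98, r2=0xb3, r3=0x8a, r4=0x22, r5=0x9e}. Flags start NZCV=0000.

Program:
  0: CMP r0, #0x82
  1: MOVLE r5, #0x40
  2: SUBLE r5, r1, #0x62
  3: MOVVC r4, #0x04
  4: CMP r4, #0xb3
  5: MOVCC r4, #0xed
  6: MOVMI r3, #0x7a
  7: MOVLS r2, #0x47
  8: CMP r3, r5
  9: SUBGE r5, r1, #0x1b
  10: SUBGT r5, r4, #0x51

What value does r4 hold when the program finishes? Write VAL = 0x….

0: ✓ CMP  NZCV=0010
1: · MOVLE
2: · SUBLE
3: ✓ MOVVC  r4←0x04
4: ✓ CMP  NZCV=0000
5: ✓ MOVCC  r4←0xed
6: · MOVMI
7: ✓ MOVLS  r2←0x47
8: ✓ CMP  NZCV=1000
9: · SUBGE
10: · SUBGT

VAL = 0xed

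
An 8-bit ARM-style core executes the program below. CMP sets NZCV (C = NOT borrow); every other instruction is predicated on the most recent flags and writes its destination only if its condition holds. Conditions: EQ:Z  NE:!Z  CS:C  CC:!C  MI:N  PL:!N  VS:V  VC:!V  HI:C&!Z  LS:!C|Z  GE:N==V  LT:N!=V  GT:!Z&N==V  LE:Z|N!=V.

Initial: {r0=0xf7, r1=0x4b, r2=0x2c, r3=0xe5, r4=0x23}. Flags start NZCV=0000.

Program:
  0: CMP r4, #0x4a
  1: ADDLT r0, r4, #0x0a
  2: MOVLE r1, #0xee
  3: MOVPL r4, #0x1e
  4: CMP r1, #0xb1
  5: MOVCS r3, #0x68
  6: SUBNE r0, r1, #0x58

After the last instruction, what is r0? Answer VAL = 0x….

VAL = 0x96

[0] flags=1000 → (cmp)
[1] flags=1000 LT?T → r0=0x2d
[2] flags=1000 LE?T → r1=0xee
[3] flags=1000 PL?F → skip
[4] flags=0010 → (cmp)
[5] flags=0010 CS?T → r3=0x68
[6] flags=0010 NE?T → r0=0x96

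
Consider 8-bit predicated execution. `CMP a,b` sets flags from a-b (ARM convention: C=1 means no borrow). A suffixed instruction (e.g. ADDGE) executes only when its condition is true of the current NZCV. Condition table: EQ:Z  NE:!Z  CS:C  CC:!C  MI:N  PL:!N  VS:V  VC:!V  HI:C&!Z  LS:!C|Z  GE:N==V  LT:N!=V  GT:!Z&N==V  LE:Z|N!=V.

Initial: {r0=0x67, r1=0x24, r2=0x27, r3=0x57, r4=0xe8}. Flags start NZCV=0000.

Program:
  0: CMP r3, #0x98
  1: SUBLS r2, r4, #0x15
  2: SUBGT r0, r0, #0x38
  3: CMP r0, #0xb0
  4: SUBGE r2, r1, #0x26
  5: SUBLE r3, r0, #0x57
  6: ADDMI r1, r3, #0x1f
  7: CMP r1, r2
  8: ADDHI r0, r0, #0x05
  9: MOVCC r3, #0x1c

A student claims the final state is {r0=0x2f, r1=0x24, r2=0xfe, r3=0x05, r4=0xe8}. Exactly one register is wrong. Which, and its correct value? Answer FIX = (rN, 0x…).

FIX = (r3, 0x1c)

0: ✓ CMP  NZCV=1001
1: ✓ SUBLS  r2←0xd3
2: ✓ SUBGT  r0←0x2f
3: ✓ CMP  NZCV=0000
4: ✓ SUBGE  r2←0xfe
5: · SUBLE
6: · ADDMI
7: ✓ CMP  NZCV=0000
8: · ADDHI
9: ✓ MOVCC  r3←0x1c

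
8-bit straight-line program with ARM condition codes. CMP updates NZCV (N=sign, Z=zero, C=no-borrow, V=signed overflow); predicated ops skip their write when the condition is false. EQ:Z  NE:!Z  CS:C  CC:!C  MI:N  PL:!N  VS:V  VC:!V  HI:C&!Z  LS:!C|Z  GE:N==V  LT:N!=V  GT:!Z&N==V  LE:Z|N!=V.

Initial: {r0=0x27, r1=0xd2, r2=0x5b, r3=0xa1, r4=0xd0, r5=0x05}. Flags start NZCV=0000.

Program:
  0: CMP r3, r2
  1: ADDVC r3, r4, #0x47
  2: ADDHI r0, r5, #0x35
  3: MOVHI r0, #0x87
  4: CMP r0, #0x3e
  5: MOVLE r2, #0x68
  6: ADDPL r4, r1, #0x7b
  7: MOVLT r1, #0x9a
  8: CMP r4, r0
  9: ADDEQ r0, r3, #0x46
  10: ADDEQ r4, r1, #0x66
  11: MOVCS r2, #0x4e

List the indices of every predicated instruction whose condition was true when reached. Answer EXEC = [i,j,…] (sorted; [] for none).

0: ✓ CMP  NZCV=0011
1: · ADDVC
2: ✓ ADDHI  r0←0x3a
3: ✓ MOVHI  r0←0x87
4: ✓ CMP  NZCV=0011
5: ✓ MOVLE  r2←0x68
6: ✓ ADDPL  r4←0x4d
7: ✓ MOVLT  r1←0x9a
8: ✓ CMP  NZCV=1001
9: · ADDEQ
10: · ADDEQ
11: · MOVCS

EXEC = [2,3,5,6,7]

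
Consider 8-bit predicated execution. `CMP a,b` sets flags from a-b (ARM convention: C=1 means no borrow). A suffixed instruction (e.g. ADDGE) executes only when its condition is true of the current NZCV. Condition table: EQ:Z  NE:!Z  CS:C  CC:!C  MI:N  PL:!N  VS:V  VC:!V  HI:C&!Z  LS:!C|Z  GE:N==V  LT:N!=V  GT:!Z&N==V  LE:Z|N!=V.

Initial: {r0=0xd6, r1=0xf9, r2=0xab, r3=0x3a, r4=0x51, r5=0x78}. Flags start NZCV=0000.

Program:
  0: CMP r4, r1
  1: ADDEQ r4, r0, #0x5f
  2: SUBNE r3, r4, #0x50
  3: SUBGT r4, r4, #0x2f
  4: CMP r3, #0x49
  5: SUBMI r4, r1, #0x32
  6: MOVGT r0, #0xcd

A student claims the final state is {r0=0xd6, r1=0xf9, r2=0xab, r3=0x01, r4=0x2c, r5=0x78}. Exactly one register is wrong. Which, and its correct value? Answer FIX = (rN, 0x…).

FIX = (r4, 0xc7)

0: ✓ CMP  NZCV=0000
1: · ADDEQ
2: ✓ SUBNE  r3←0x01
3: ✓ SUBGT  r4←0x22
4: ✓ CMP  NZCV=1000
5: ✓ SUBMI  r4←0xc7
6: · MOVGT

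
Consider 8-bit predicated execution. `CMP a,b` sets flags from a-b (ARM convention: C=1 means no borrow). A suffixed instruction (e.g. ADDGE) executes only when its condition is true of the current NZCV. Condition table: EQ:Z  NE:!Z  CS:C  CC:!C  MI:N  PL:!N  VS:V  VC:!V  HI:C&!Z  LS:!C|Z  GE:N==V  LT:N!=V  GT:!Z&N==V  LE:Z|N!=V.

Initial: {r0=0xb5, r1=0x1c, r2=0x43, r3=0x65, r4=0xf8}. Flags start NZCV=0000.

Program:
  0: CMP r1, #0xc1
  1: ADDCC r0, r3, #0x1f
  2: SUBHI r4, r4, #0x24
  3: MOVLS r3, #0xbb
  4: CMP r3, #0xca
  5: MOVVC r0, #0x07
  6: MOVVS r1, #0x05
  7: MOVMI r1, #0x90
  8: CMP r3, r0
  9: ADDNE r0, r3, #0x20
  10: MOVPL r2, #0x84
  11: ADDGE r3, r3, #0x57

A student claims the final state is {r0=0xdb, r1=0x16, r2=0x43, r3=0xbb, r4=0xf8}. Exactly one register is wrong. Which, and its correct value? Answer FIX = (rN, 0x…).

FIX = (r1, 0x90)

[0] flags=0000 → (cmp)
[1] flags=0000 CC?T → r0=0x84
[2] flags=0000 HI?F → skip
[3] flags=0000 LS?T → r3=0xbb
[4] flags=1000 → (cmp)
[5] flags=1000 VC?T → r0=0x07
[6] flags=1000 VS?F → skip
[7] flags=1000 MI?T → r1=0x90
[8] flags=1010 → (cmp)
[9] flags=1010 NE?T → r0=0xdb
[10] flags=1010 PL?F → skip
[11] flags=1010 GE?F → skip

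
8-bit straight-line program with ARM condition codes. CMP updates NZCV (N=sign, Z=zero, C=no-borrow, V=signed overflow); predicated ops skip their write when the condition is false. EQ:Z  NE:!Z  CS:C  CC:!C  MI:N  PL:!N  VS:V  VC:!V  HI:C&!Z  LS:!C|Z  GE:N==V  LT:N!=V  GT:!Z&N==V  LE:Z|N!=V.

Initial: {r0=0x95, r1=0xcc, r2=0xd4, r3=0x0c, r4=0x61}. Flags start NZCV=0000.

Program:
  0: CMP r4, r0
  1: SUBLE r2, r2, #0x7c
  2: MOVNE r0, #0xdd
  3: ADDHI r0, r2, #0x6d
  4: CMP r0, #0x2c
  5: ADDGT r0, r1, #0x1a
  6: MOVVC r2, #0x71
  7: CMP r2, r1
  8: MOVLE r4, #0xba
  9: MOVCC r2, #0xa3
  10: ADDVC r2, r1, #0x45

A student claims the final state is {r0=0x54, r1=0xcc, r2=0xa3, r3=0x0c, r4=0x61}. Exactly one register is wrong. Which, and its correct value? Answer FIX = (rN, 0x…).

FIX = (r0, 0xdd)

0: ✓ CMP  NZCV=1001
1: · SUBLE
2: ✓ MOVNE  r0←0xdd
3: · ADDHI
4: ✓ CMP  NZCV=1010
5: · ADDGT
6: ✓ MOVVC  r2←0x71
7: ✓ CMP  NZCV=1001
8: · MOVLE
9: ✓ MOVCC  r2←0xa3
10: · ADDVC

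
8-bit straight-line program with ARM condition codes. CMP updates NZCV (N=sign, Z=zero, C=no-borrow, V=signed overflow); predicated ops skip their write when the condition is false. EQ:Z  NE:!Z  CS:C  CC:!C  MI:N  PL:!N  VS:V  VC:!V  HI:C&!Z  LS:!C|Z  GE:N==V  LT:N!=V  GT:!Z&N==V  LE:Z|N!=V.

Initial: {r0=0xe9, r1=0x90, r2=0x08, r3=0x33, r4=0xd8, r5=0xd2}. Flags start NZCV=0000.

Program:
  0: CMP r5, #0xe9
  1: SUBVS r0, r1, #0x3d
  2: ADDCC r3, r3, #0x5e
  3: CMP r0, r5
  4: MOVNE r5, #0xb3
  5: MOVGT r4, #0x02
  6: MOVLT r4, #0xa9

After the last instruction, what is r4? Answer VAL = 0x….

VAL = 0x02

[0] flags=1000 → (cmp)
[1] flags=1000 VS?F → skip
[2] flags=1000 CC?T → r3=0x91
[3] flags=0010 → (cmp)
[4] flags=0010 NE?T → r5=0xb3
[5] flags=0010 GT?T → r4=0x02
[6] flags=0010 LT?F → skip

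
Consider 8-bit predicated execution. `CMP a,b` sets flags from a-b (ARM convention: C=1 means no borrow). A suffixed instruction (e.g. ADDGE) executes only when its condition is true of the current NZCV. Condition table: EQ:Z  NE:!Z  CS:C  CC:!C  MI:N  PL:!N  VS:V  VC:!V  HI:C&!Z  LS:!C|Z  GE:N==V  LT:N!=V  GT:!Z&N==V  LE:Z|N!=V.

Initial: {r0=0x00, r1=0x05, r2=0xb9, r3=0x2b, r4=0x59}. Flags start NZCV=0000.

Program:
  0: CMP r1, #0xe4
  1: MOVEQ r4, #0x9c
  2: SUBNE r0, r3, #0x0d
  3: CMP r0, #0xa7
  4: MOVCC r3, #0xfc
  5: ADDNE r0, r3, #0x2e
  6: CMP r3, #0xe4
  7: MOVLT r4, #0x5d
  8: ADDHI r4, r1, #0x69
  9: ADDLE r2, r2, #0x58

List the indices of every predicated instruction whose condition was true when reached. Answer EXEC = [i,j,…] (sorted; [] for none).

EXEC = [2,4,5,8]

0: ✓ CMP  NZCV=0000
1: · MOVEQ
2: ✓ SUBNE  r0←0x1e
3: ✓ CMP  NZCV=0000
4: ✓ MOVCC  r3←0xfc
5: ✓ ADDNE  r0←0x2a
6: ✓ CMP  NZCV=0010
7: · MOVLT
8: ✓ ADDHI  r4←0x6e
9: · ADDLE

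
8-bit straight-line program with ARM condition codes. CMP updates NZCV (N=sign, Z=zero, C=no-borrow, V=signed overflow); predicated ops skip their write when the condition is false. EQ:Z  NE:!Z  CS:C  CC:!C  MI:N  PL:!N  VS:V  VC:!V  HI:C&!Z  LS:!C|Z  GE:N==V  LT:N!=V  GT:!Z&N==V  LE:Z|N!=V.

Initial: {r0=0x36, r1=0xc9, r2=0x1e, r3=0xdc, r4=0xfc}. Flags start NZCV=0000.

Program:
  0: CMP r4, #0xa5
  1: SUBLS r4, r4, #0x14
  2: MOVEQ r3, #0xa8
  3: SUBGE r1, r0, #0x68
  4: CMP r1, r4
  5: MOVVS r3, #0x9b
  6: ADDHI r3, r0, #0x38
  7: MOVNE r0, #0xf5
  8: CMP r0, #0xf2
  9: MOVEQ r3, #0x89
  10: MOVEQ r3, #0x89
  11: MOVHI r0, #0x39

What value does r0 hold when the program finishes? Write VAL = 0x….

[0] flags=0010 → (cmp)
[1] flags=0010 LS?F → skip
[2] flags=0010 EQ?F → skip
[3] flags=0010 GE?T → r1=0xce
[4] flags=1000 → (cmp)
[5] flags=1000 VS?F → skip
[6] flags=1000 HI?F → skip
[7] flags=1000 NE?T → r0=0xf5
[8] flags=0010 → (cmp)
[9] flags=0010 EQ?F → skip
[10] flags=0010 EQ?F → skip
[11] flags=0010 HI?T → r0=0x39

VAL = 0x39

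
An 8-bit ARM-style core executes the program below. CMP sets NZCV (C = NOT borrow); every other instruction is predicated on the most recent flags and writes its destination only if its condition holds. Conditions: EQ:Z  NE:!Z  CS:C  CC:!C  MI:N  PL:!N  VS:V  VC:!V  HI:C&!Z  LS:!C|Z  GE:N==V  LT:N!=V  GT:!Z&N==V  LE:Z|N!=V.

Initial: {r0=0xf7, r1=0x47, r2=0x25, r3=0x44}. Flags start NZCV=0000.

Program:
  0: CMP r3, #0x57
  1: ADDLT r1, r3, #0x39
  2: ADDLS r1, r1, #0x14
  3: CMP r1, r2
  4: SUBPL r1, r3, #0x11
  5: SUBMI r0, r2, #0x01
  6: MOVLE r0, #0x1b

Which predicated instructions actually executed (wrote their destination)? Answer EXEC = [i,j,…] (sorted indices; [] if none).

0: ✓ CMP  NZCV=1000
1: ✓ ADDLT  r1←0x7d
2: ✓ ADDLS  r1←0x91
3: ✓ CMP  NZCV=0011
4: ✓ SUBPL  r1←0x33
5: · SUBMI
6: ✓ MOVLE  r0←0x1b

EXEC = [1,2,4,6]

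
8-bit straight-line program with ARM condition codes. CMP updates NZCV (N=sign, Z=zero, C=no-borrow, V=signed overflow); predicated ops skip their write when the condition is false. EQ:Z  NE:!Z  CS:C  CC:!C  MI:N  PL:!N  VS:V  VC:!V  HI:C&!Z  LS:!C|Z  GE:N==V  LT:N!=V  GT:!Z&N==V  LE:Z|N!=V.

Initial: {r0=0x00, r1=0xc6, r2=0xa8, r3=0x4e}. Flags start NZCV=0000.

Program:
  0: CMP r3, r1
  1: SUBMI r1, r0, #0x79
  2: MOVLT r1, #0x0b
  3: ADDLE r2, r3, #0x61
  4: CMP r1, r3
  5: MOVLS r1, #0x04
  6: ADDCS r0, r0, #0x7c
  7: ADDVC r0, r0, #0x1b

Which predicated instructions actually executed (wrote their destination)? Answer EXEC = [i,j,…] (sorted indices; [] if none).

EXEC = [1,6]

[0] flags=1001 → (cmp)
[1] flags=1001 MI?T → r1=0x87
[2] flags=1001 LT?F → skip
[3] flags=1001 LE?F → skip
[4] flags=0011 → (cmp)
[5] flags=0011 LS?F → skip
[6] flags=0011 CS?T → r0=0x7c
[7] flags=0011 VC?F → skip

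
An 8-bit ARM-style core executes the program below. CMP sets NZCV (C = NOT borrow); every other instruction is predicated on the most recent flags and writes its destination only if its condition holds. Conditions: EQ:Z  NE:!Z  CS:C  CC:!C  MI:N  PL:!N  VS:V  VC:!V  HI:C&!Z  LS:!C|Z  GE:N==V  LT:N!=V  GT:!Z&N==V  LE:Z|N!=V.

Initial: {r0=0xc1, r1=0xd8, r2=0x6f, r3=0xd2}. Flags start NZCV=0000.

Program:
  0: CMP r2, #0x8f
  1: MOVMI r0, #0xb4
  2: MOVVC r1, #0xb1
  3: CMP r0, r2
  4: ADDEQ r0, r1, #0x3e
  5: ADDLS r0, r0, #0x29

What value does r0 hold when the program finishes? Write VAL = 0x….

VAL = 0xb4

0: ✓ CMP  NZCV=1001
1: ✓ MOVMI  r0←0xb4
2: · MOVVC
3: ✓ CMP  NZCV=0011
4: · ADDEQ
5: · ADDLS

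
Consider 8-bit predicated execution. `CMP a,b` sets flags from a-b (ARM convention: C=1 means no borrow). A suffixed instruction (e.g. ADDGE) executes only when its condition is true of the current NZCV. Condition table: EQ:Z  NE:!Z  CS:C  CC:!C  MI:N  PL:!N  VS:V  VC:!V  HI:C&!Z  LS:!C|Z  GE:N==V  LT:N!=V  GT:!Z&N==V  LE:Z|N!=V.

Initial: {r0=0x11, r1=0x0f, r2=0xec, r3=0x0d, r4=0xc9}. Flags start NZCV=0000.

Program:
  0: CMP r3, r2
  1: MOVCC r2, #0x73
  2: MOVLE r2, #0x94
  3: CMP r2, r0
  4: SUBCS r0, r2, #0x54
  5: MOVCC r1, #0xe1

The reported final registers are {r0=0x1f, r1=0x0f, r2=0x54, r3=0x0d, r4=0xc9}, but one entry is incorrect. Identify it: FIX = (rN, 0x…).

[0] flags=0000 → (cmp)
[1] flags=0000 CC?T → r2=0x73
[2] flags=0000 LE?F → skip
[3] flags=0010 → (cmp)
[4] flags=0010 CS?T → r0=0x1f
[5] flags=0010 CC?F → skip

FIX = (r2, 0x73)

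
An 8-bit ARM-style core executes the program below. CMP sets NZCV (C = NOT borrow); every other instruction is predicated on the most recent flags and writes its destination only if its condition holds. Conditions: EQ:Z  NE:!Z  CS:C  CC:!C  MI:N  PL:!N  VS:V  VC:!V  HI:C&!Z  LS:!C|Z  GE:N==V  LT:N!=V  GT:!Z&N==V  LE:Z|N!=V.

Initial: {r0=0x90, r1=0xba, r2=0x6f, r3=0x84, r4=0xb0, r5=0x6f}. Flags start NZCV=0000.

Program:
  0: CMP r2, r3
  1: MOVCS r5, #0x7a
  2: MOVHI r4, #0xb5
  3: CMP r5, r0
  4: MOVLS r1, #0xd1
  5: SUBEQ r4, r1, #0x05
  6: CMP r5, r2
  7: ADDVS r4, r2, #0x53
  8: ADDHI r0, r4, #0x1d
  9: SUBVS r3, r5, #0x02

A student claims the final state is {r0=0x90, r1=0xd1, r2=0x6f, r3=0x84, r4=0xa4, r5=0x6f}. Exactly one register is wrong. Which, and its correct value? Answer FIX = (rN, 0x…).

FIX = (r4, 0xb0)

[0] flags=1001 → (cmp)
[1] flags=1001 CS?F → skip
[2] flags=1001 HI?F → skip
[3] flags=1001 → (cmp)
[4] flags=1001 LS?T → r1=0xd1
[5] flags=1001 EQ?F → skip
[6] flags=0110 → (cmp)
[7] flags=0110 VS?F → skip
[8] flags=0110 HI?F → skip
[9] flags=0110 VS?F → skip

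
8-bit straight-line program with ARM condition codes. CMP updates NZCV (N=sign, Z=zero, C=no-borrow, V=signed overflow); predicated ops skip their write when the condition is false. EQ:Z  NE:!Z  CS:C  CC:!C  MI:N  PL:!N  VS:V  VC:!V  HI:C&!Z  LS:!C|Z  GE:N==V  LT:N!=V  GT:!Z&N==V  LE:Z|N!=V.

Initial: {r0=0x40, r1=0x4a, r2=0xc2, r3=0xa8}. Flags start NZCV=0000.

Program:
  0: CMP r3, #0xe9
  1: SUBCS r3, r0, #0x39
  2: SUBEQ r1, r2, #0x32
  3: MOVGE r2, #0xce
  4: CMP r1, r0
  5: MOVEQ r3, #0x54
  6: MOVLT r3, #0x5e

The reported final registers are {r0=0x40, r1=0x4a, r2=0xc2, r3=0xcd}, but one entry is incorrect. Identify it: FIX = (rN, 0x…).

FIX = (r3, 0xa8)

0: ✓ CMP  NZCV=1000
1: · SUBCS
2: · SUBEQ
3: · MOVGE
4: ✓ CMP  NZCV=0010
5: · MOVEQ
6: · MOVLT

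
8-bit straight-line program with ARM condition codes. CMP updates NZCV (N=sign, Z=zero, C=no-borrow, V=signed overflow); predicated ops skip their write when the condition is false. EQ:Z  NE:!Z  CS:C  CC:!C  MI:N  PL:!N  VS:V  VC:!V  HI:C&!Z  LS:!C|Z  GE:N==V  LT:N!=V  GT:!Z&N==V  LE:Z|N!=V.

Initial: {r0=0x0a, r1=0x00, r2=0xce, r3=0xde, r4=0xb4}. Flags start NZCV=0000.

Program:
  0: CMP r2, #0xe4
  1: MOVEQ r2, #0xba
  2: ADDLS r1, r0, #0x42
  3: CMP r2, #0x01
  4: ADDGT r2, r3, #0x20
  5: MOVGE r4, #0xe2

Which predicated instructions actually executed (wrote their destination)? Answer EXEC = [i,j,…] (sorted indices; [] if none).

[0] flags=1000 → (cmp)
[1] flags=1000 EQ?F → skip
[2] flags=1000 LS?T → r1=0x4c
[3] flags=1010 → (cmp)
[4] flags=1010 GT?F → skip
[5] flags=1010 GE?F → skip

EXEC = [2]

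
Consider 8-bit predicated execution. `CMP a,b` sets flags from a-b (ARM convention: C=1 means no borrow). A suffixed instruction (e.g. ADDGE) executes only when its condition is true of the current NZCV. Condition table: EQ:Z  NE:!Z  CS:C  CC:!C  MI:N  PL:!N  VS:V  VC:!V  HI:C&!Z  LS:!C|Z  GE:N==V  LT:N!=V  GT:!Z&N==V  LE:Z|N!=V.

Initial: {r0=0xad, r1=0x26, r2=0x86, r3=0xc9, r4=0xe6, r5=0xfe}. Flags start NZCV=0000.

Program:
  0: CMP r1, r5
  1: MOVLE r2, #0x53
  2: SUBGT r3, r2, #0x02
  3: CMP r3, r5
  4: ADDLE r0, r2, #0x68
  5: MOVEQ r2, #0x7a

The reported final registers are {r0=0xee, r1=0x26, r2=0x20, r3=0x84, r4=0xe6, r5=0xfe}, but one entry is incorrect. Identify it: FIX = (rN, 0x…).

0: ✓ CMP  NZCV=0000
1: · MOVLE
2: ✓ SUBGT  r3←0x84
3: ✓ CMP  NZCV=1000
4: ✓ ADDLE  r0←0xee
5: · MOVEQ

FIX = (r2, 0x86)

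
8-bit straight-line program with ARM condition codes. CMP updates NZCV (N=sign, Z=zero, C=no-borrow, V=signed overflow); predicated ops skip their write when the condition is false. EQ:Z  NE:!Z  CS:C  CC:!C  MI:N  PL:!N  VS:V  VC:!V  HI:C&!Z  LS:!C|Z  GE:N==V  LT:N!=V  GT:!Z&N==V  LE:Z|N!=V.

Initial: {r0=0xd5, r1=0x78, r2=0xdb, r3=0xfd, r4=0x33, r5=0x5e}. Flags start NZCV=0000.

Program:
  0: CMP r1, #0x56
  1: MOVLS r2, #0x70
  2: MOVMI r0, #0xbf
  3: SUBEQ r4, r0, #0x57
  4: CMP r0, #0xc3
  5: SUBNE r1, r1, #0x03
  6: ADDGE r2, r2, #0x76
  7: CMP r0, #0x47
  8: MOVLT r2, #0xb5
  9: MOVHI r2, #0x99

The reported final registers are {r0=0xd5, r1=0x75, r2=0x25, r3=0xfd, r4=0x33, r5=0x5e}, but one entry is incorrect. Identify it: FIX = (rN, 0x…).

FIX = (r2, 0x99)

[0] flags=0010 → (cmp)
[1] flags=0010 LS?F → skip
[2] flags=0010 MI?F → skip
[3] flags=0010 EQ?F → skip
[4] flags=0010 → (cmp)
[5] flags=0010 NE?T → r1=0x75
[6] flags=0010 GE?T → r2=0x51
[7] flags=1010 → (cmp)
[8] flags=1010 LT?T → r2=0xb5
[9] flags=1010 HI?T → r2=0x99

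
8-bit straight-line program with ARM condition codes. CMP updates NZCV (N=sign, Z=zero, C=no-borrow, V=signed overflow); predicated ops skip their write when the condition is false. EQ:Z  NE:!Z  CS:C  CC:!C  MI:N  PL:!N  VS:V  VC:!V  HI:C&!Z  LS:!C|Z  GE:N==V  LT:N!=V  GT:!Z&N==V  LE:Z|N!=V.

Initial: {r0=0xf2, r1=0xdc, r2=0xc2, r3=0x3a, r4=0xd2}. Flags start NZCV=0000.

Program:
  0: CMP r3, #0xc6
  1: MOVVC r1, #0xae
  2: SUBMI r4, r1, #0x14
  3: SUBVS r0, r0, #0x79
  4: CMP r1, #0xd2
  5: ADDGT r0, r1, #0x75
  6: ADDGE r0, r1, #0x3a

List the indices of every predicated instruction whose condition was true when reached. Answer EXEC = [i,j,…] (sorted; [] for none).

0: ✓ CMP  NZCV=0000
1: ✓ MOVVC  r1←0xae
2: · SUBMI
3: · SUBVS
4: ✓ CMP  NZCV=1000
5: · ADDGT
6: · ADDGE

EXEC = [1]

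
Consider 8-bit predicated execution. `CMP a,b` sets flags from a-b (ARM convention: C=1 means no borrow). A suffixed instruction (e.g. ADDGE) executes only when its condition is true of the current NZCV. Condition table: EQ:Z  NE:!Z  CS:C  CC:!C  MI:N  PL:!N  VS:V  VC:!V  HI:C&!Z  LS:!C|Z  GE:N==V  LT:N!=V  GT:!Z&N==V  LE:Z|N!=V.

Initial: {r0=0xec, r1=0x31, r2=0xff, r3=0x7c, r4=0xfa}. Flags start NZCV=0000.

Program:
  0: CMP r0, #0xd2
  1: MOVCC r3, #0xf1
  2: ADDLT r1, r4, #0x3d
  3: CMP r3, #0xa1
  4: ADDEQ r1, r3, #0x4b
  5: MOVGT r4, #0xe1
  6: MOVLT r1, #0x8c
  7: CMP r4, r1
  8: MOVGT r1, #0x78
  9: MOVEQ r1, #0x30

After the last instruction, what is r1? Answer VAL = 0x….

[0] flags=0010 → (cmp)
[1] flags=0010 CC?F → skip
[2] flags=0010 LT?F → skip
[3] flags=1001 → (cmp)
[4] flags=1001 EQ?F → skip
[5] flags=1001 GT?T → r4=0xe1
[6] flags=1001 LT?F → skip
[7] flags=1010 → (cmp)
[8] flags=1010 GT?F → skip
[9] flags=1010 EQ?F → skip

VAL = 0x31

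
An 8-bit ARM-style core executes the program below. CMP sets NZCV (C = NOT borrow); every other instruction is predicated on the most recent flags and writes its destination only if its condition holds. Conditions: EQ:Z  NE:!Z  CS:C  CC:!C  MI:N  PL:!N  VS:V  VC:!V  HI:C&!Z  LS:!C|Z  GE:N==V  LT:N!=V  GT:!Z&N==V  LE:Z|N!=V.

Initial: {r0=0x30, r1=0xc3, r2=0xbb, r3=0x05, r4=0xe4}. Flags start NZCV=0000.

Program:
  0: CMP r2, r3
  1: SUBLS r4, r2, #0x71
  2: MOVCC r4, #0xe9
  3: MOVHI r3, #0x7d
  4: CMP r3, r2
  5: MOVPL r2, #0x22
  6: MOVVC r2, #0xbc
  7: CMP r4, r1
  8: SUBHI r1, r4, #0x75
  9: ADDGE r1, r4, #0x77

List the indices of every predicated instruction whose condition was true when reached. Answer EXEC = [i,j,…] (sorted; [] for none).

[0] flags=1010 → (cmp)
[1] flags=1010 LS?F → skip
[2] flags=1010 CC?F → skip
[3] flags=1010 HI?T → r3=0x7d
[4] flags=1001 → (cmp)
[5] flags=1001 PL?F → skip
[6] flags=1001 VC?F → skip
[7] flags=0010 → (cmp)
[8] flags=0010 HI?T → r1=0x6f
[9] flags=0010 GE?T → r1=0x5b

EXEC = [3,8,9]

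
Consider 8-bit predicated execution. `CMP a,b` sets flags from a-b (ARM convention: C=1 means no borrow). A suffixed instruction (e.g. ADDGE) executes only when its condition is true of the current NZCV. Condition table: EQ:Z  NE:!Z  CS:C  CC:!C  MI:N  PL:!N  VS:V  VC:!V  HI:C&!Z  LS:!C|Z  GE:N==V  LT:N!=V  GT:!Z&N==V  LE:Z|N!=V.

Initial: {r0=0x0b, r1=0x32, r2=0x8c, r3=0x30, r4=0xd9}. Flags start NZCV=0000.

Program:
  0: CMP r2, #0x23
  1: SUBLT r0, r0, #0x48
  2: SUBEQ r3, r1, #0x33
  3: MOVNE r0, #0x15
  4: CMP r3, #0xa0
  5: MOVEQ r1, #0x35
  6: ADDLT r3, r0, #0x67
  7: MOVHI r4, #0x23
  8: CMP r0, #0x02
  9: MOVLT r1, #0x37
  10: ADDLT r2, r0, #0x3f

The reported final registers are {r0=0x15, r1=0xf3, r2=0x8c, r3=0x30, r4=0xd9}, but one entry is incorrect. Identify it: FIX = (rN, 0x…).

FIX = (r1, 0x32)

0: ✓ CMP  NZCV=0011
1: ✓ SUBLT  r0←0xc3
2: · SUBEQ
3: ✓ MOVNE  r0←0x15
4: ✓ CMP  NZCV=1001
5: · MOVEQ
6: · ADDLT
7: · MOVHI
8: ✓ CMP  NZCV=0010
9: · MOVLT
10: · ADDLT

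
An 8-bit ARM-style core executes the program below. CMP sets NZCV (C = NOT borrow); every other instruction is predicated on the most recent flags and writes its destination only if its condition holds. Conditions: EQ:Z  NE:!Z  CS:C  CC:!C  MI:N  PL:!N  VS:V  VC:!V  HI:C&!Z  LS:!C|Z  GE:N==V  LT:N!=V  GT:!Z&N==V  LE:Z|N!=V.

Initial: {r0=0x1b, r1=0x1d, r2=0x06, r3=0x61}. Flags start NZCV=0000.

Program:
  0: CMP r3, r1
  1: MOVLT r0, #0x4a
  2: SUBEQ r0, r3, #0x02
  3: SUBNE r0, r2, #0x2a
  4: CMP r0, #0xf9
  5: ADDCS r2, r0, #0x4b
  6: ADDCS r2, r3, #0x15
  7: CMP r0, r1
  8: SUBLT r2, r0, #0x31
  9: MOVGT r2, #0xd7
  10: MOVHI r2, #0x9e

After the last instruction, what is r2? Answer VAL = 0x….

VAL = 0x9e

[0] flags=0010 → (cmp)
[1] flags=0010 LT?F → skip
[2] flags=0010 EQ?F → skip
[3] flags=0010 NE?T → r0=0xdc
[4] flags=1000 → (cmp)
[5] flags=1000 CS?F → skip
[6] flags=1000 CS?F → skip
[7] flags=1010 → (cmp)
[8] flags=1010 LT?T → r2=0xab
[9] flags=1010 GT?F → skip
[10] flags=1010 HI?T → r2=0x9e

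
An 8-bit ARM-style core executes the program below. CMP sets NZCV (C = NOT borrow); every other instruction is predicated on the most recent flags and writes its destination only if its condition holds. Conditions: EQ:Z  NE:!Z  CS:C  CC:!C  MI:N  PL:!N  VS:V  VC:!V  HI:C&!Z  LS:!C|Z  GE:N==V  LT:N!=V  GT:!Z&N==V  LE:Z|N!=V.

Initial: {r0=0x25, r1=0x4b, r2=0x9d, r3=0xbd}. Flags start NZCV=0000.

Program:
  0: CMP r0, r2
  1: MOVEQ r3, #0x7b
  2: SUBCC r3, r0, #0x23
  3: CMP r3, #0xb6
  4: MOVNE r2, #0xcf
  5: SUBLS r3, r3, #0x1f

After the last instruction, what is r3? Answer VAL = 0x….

[0] flags=1001 → (cmp)
[1] flags=1001 EQ?F → skip
[2] flags=1001 CC?T → r3=0x02
[3] flags=0000 → (cmp)
[4] flags=0000 NE?T → r2=0xcf
[5] flags=0000 LS?T → r3=0xe3

VAL = 0xe3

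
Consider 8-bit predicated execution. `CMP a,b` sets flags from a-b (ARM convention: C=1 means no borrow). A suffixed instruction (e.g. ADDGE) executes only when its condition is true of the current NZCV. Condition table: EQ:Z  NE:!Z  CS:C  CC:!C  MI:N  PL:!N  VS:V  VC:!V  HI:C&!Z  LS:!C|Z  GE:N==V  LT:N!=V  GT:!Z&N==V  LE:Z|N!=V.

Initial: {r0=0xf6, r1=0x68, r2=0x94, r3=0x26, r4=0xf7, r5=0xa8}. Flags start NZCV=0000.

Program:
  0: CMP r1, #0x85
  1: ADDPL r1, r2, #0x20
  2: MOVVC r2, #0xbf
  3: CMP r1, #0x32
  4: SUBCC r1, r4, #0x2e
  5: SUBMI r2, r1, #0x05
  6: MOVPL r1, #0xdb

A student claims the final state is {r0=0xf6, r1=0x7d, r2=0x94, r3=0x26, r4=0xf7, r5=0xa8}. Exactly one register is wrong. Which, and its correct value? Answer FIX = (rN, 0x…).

[0] flags=1001 → (cmp)
[1] flags=1001 PL?F → skip
[2] flags=1001 VC?F → skip
[3] flags=0010 → (cmp)
[4] flags=0010 CC?F → skip
[5] flags=0010 MI?F → skip
[6] flags=0010 PL?T → r1=0xdb

FIX = (r1, 0xdb)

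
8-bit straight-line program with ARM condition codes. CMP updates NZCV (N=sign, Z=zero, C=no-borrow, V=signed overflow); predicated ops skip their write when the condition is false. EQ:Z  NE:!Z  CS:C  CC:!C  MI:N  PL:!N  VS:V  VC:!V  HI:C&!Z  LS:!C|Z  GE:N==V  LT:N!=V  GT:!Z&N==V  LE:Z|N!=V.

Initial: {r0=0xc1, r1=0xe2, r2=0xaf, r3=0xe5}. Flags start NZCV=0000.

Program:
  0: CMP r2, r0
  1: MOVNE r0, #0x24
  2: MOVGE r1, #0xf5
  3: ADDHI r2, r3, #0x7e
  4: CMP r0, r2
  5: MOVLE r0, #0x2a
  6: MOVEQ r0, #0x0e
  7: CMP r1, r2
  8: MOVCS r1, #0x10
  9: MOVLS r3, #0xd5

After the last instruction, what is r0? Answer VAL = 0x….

[0] flags=1000 → (cmp)
[1] flags=1000 NE?T → r0=0x24
[2] flags=1000 GE?F → skip
[3] flags=1000 HI?F → skip
[4] flags=0000 → (cmp)
[5] flags=0000 LE?F → skip
[6] flags=0000 EQ?F → skip
[7] flags=0010 → (cmp)
[8] flags=0010 CS?T → r1=0x10
[9] flags=0010 LS?F → skip

VAL = 0x24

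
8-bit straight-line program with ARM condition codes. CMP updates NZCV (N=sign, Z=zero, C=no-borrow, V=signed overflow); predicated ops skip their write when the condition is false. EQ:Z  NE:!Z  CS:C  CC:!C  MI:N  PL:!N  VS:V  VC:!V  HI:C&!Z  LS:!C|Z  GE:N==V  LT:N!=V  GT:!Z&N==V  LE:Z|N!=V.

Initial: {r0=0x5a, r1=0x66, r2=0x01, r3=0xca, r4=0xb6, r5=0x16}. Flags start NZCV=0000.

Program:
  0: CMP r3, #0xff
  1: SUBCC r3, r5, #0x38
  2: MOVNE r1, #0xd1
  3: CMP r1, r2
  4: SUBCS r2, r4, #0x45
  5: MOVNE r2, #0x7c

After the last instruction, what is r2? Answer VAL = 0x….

[0] flags=1000 → (cmp)
[1] flags=1000 CC?T → r3=0xde
[2] flags=1000 NE?T → r1=0xd1
[3] flags=1010 → (cmp)
[4] flags=1010 CS?T → r2=0x71
[5] flags=1010 NE?T → r2=0x7c

VAL = 0x7c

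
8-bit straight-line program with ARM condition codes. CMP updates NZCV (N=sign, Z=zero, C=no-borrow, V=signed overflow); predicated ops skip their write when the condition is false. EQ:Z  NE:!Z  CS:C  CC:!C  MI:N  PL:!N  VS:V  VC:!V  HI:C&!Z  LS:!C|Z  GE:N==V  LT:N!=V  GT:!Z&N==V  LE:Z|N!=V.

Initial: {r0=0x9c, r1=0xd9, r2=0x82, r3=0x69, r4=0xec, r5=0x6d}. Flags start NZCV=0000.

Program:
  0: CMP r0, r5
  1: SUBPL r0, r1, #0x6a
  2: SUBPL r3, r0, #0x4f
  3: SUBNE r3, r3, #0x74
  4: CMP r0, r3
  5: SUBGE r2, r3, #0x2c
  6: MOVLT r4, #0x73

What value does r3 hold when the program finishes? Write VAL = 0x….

[0] flags=0011 → (cmp)
[1] flags=0011 PL?T → r0=0x6f
[2] flags=0011 PL?T → r3=0x20
[3] flags=0011 NE?T → r3=0xac
[4] flags=1001 → (cmp)
[5] flags=1001 GE?T → r2=0x80
[6] flags=1001 LT?F → skip

VAL = 0xac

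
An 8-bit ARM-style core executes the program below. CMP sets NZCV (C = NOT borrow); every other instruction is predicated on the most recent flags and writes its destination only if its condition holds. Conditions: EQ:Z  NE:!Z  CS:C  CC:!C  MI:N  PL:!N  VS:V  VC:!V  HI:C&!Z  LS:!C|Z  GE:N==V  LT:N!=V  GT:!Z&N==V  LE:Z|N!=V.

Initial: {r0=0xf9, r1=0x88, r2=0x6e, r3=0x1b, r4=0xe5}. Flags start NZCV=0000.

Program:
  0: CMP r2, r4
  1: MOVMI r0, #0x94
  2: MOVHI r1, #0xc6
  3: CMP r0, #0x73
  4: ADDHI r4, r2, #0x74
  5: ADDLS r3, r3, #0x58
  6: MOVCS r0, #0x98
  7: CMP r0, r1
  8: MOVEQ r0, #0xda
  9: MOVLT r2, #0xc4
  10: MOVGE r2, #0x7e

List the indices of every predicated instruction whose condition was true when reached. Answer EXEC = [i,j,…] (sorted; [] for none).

EXEC = [1,4,6,10]

[0] flags=1001 → (cmp)
[1] flags=1001 MI?T → r0=0x94
[2] flags=1001 HI?F → skip
[3] flags=0011 → (cmp)
[4] flags=0011 HI?T → r4=0xe2
[5] flags=0011 LS?F → skip
[6] flags=0011 CS?T → r0=0x98
[7] flags=0010 → (cmp)
[8] flags=0010 EQ?F → skip
[9] flags=0010 LT?F → skip
[10] flags=0010 GE?T → r2=0x7e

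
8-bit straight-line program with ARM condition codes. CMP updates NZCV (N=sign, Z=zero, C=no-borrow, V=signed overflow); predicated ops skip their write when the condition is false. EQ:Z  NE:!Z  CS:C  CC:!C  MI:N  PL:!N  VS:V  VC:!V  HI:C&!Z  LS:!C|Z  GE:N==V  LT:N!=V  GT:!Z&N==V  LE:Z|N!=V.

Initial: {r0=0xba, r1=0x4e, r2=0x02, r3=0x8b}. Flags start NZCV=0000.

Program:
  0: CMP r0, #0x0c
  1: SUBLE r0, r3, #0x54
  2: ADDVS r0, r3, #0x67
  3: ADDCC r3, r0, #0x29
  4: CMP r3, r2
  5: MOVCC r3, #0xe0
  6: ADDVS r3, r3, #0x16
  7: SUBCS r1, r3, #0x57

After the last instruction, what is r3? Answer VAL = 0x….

0: ✓ CMP  NZCV=1010
1: ✓ SUBLE  r0←0x37
2: · ADDVS
3: · ADDCC
4: ✓ CMP  NZCV=1010
5: · MOVCC
6: · ADDVS
7: ✓ SUBCS  r1←0x34

VAL = 0x8b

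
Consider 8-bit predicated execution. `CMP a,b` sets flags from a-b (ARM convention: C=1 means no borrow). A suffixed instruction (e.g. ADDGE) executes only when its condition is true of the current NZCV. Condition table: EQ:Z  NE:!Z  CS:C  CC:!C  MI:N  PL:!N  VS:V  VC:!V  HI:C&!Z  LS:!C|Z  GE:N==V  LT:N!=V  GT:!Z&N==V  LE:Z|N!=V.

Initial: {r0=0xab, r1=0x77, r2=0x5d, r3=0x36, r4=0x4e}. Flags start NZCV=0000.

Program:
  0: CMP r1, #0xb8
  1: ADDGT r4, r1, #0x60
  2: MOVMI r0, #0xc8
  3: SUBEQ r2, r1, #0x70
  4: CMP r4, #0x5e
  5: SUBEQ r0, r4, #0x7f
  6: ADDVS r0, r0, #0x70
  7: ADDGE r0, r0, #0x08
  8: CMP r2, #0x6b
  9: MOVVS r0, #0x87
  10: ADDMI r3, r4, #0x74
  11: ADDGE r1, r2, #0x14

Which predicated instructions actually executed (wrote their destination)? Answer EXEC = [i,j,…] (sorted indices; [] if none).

[0] flags=1001 → (cmp)
[1] flags=1001 GT?T → r4=0xd7
[2] flags=1001 MI?T → r0=0xc8
[3] flags=1001 EQ?F → skip
[4] flags=0011 → (cmp)
[5] flags=0011 EQ?F → skip
[6] flags=0011 VS?T → r0=0x38
[7] flags=0011 GE?F → skip
[8] flags=1000 → (cmp)
[9] flags=1000 VS?F → skip
[10] flags=1000 MI?T → r3=0x4b
[11] flags=1000 GE?F → skip

EXEC = [1,2,6,10]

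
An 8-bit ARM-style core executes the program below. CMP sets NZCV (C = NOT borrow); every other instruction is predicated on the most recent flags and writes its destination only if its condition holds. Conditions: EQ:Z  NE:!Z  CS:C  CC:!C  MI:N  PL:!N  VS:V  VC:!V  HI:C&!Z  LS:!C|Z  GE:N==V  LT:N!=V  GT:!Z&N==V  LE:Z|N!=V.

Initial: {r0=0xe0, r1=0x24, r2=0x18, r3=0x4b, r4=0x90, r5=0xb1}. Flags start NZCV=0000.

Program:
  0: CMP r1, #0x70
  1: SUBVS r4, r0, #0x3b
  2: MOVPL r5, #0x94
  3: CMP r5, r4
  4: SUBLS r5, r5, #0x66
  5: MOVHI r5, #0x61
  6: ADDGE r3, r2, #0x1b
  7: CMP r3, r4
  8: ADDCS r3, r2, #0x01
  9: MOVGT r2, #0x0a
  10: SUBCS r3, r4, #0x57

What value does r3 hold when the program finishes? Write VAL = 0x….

VAL = 0x33

0: ✓ CMP  NZCV=1000
1: · SUBVS
2: · MOVPL
3: ✓ CMP  NZCV=0010
4: · SUBLS
5: ✓ MOVHI  r5←0x61
6: ✓ ADDGE  r3←0x33
7: ✓ CMP  NZCV=1001
8: · ADDCS
9: ✓ MOVGT  r2←0x0a
10: · SUBCS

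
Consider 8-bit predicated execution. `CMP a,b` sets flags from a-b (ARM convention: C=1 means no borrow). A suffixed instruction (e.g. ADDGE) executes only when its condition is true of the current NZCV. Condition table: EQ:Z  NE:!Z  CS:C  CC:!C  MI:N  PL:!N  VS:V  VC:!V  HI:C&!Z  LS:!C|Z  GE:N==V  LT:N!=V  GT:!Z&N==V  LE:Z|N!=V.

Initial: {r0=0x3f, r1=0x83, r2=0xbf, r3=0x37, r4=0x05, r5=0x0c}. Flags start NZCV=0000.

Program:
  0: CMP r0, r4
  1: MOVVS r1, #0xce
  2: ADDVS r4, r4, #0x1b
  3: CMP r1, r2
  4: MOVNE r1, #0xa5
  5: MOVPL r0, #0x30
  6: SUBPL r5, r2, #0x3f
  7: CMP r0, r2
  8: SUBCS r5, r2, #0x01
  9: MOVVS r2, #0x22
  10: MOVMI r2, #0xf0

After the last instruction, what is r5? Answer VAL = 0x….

[0] flags=0010 → (cmp)
[1] flags=0010 VS?F → skip
[2] flags=0010 VS?F → skip
[3] flags=1000 → (cmp)
[4] flags=1000 NE?T → r1=0xa5
[5] flags=1000 PL?F → skip
[6] flags=1000 PL?F → skip
[7] flags=1001 → (cmp)
[8] flags=1001 CS?F → skip
[9] flags=1001 VS?T → r2=0x22
[10] flags=1001 MI?T → r2=0xf0

VAL = 0x0c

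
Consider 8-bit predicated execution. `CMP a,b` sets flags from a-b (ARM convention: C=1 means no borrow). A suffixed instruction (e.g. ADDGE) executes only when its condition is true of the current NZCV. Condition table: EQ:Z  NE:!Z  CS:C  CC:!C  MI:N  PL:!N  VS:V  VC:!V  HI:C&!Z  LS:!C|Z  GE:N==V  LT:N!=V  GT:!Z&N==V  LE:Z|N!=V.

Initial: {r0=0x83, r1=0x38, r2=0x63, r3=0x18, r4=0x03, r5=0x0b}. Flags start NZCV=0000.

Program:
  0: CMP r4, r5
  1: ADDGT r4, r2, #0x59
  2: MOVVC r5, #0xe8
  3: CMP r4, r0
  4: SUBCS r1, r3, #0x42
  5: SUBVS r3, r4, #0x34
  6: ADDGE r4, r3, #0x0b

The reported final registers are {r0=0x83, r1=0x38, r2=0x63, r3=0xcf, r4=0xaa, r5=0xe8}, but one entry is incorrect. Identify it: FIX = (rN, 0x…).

[0] flags=1000 → (cmp)
[1] flags=1000 GT?F → skip
[2] flags=1000 VC?T → r5=0xe8
[3] flags=1001 → (cmp)
[4] flags=1001 CS?F → skip
[5] flags=1001 VS?T → r3=0xcf
[6] flags=1001 GE?T → r4=0xda

FIX = (r4, 0xda)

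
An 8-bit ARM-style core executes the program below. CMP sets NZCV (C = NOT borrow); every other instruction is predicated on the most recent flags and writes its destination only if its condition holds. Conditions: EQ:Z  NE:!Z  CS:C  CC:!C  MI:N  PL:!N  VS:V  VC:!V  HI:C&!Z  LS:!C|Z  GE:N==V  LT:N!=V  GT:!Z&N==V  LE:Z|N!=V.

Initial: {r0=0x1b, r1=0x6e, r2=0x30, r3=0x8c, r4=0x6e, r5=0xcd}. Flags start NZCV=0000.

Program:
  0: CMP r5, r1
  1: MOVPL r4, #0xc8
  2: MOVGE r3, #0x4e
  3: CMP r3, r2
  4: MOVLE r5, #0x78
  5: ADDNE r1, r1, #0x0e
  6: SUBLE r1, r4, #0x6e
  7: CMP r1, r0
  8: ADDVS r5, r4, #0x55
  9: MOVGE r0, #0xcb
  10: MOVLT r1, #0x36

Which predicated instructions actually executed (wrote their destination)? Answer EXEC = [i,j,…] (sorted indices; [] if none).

[0] flags=0011 → (cmp)
[1] flags=0011 PL?T → r4=0xc8
[2] flags=0011 GE?F → skip
[3] flags=0011 → (cmp)
[4] flags=0011 LE?T → r5=0x78
[5] flags=0011 NE?T → r1=0x7c
[6] flags=0011 LE?T → r1=0x5a
[7] flags=0010 → (cmp)
[8] flags=0010 VS?F → skip
[9] flags=0010 GE?T → r0=0xcb
[10] flags=0010 LT?F → skip

EXEC = [1,4,5,6,9]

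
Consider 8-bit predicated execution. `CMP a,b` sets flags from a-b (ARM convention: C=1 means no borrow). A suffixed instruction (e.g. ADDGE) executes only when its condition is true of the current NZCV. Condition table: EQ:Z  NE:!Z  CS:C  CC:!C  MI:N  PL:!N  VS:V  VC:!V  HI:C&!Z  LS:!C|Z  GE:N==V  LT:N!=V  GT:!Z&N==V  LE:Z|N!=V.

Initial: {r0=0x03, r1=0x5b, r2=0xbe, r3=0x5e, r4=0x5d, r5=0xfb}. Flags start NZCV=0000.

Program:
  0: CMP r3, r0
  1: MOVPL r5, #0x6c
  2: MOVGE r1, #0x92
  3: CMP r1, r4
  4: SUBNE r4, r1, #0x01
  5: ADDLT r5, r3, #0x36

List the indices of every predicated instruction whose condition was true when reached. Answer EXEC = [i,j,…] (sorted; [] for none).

0: ✓ CMP  NZCV=0010
1: ✓ MOVPL  r5←0x6c
2: ✓ MOVGE  r1←0x92
3: ✓ CMP  NZCV=0011
4: ✓ SUBNE  r4←0x91
5: ✓ ADDLT  r5←0x94

EXEC = [1,2,4,5]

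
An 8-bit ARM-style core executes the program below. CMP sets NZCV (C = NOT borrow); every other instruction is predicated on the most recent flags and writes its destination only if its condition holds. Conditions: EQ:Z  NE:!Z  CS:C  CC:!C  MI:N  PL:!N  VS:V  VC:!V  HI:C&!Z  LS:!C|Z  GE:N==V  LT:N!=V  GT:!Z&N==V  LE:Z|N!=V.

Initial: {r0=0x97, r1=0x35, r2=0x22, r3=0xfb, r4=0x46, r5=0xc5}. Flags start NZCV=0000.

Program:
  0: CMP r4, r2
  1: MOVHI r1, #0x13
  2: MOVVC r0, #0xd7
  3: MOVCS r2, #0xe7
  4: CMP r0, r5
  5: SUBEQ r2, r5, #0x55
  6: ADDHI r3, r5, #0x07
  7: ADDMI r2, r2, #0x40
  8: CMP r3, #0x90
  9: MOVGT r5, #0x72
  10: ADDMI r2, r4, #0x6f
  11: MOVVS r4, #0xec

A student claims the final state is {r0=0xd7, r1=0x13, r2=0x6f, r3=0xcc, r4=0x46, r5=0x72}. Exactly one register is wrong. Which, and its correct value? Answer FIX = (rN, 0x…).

0: ✓ CMP  NZCV=0010
1: ✓ MOVHI  r1←0x13
2: ✓ MOVVC  r0←0xd7
3: ✓ MOVCS  r2←0xe7
4: ✓ CMP  NZCV=0010
5: · SUBEQ
6: ✓ ADDHI  r3←0xcc
7: · ADDMI
8: ✓ CMP  NZCV=0010
9: ✓ MOVGT  r5←0x72
10: · ADDMI
11: · MOVVS

FIX = (r2, 0xe7)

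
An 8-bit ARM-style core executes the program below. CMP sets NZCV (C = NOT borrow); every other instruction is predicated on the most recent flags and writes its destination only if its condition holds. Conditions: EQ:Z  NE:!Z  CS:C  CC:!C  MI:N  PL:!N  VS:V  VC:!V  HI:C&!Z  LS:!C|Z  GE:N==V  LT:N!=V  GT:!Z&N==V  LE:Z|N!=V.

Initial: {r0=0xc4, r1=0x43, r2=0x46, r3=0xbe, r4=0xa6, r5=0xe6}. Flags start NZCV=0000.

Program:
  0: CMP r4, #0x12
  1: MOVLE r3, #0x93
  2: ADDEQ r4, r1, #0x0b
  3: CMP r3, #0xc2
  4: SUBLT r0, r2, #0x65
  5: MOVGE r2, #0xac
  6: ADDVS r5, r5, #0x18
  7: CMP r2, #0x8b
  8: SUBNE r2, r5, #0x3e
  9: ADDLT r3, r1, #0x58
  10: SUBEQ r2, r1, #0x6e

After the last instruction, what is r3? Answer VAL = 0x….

VAL = 0x93

0: ✓ CMP  NZCV=1010
1: ✓ MOVLE  r3←0x93
2: · ADDEQ
3: ✓ CMP  NZCV=1000
4: ✓ SUBLT  r0←0xe1
5: · MOVGE
6: · ADDVS
7: ✓ CMP  NZCV=1001
8: ✓ SUBNE  r2←0xa8
9: · ADDLT
10: · SUBEQ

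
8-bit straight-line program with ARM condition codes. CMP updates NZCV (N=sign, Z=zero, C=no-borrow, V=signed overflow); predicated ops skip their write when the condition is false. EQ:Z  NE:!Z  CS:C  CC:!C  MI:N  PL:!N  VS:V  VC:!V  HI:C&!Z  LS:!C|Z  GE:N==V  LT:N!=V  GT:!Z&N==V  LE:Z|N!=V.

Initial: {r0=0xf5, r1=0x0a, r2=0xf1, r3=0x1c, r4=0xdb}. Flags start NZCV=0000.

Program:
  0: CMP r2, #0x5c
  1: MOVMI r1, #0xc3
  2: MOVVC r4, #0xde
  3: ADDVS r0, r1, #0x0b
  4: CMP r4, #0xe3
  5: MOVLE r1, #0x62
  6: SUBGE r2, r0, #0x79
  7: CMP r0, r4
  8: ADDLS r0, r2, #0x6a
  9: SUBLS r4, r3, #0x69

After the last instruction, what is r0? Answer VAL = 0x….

VAL = 0xf5

[0] flags=1010 → (cmp)
[1] flags=1010 MI?T → r1=0xc3
[2] flags=1010 VC?T → r4=0xde
[3] flags=1010 VS?F → skip
[4] flags=1000 → (cmp)
[5] flags=1000 LE?T → r1=0x62
[6] flags=1000 GE?F → skip
[7] flags=0010 → (cmp)
[8] flags=0010 LS?F → skip
[9] flags=0010 LS?F → skip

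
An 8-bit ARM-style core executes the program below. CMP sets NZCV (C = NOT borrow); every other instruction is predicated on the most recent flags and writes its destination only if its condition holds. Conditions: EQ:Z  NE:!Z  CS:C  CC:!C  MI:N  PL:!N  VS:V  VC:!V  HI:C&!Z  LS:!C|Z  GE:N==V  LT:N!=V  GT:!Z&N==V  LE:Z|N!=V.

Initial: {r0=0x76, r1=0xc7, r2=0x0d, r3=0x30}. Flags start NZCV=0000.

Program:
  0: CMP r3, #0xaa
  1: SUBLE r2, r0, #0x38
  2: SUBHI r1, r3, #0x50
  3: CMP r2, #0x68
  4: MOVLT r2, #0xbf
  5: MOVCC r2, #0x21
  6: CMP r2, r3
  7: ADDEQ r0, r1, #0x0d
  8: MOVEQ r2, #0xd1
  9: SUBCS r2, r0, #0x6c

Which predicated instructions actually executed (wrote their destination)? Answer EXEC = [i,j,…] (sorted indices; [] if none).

0: ✓ CMP  NZCV=1001
1: · SUBLE
2: · SUBHI
3: ✓ CMP  NZCV=1000
4: ✓ MOVLT  r2←0xbf
5: ✓ MOVCC  r2←0x21
6: ✓ CMP  NZCV=1000
7: · ADDEQ
8: · MOVEQ
9: · SUBCS

EXEC = [4,5]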